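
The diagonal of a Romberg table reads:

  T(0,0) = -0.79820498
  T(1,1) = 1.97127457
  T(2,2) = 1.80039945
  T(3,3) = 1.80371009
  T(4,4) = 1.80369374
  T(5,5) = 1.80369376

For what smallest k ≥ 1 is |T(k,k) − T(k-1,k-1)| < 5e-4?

k = 4

|T(1,1) − T(0,0)| = 2.76947955 ≥ 5e-4
|T(2,2) − T(1,1)| = 0.17087512 ≥ 5e-4
|T(3,3) − T(2,2)| = 0.00331064 ≥ 5e-4
|T(4,4) − T(3,3)| = 0.00001635 < 5e-4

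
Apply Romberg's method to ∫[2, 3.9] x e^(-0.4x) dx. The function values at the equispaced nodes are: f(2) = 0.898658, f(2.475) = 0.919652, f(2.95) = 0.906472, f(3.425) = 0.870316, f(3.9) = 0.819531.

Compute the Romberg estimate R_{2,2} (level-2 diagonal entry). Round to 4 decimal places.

1.6928

R_{0,0} (trapezoid, 1 panel, h=1.9000): 1.632280
R_{1,0} (trapezoid, 2 panels, h=0.9500): 1.677288
R_{2,0} (trapezoid, 4 panels, h=0.4750): 1.688879
R_{1,1} = 1.677288 + (1.677288 − 1.632280)/3 = 1.692291
R_{2,1} = 1.688879 + (1.688879 − 1.677288)/3 = 1.692743
R_{2,2} = 1.692743 + (1.692743 − 1.692291)/15 = 1.692773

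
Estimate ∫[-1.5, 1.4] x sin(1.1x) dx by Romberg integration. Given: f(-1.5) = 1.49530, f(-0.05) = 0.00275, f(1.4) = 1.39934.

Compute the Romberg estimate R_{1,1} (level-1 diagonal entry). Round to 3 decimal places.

1.404

R_{0,0} (trapezoid, 1 panel, h=2.9000): 4.19723
R_{1,0} (trapezoid, 2 panels, h=1.4500): 2.10260
R_{1,1} = 2.10260 + (2.10260 − 4.19723)/3 = 1.40439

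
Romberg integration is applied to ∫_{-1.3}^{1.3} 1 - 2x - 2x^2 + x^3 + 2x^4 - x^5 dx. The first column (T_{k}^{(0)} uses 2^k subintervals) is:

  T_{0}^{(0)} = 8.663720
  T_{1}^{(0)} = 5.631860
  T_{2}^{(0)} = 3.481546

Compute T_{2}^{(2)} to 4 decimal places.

2.6410

Richardson extrapolation on the trapezoidal column (denominator 4−1=3):
T_{1}^{(1)} = 5.631860 + (5.631860 − 8.663720)/3 = 4.621240
T_{2}^{(1)} = (4·3.481546 − 5.631860) / 3 = 2.764775
T_{2}^{(2)} = 2.764775 + (2.764775 − 4.621240)/15 = 2.641011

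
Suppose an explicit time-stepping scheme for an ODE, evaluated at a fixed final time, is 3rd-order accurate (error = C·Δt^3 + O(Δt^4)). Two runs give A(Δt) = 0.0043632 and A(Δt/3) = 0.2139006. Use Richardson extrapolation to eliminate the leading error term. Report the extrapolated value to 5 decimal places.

0.22196

The leading error scales as Δt^3; refining by a factor of 3 reduces it by 3^3 = 27.
Extrapolated value = (27·A(Δt/3) − A(Δt)) / (27 − 1)
= (27·0.2139006 − 0.0043632) / 26
= 5.7709530 / 26 = 0.2219597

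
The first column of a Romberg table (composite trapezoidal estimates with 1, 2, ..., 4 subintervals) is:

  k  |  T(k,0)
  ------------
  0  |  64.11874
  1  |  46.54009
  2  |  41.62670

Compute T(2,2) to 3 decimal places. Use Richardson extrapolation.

39.943

Richardson extrapolation on the trapezoidal column (denominator 4−1=3):
T(1,1) = 46.54009 + (46.54009 − 64.11874)/3 = 40.68054
T(2,1) = 41.62670 + (41.62670 − 46.54009)/3 = 39.98890
T(2,2) = 39.98890 + (39.98890 − 40.68054)/15 = 39.94279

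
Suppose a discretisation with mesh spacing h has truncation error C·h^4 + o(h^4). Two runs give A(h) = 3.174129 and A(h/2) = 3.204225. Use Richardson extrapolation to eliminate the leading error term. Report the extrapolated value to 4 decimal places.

3.2062

The leading error scales as h^4; refining by a factor of 2 reduces it by 2^4 = 16.
Extrapolated value = (16·A(h/2) − A(h)) / (16 − 1)
= (16·3.204225 − 3.174129) / 15
= 48.093471 / 15 = 3.206231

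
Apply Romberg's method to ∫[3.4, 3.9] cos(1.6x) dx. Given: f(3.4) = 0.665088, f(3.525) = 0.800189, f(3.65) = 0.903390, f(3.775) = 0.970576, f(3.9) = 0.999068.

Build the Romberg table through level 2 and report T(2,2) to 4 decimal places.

T(0,0) (trapezoid, 1 panel, h=0.5000): 0.416039
T(1,0) (trapezoid, 2 panels, h=0.2500): 0.433867
T(2,0) (trapezoid, 4 panels, h=0.1250): 0.438279
T(1,1) = 0.433867 + (0.433867 − 0.416039)/3 = 0.439810
T(2,1) = 0.438279 + (0.438279 − 0.433867)/3 = 0.439750
T(2,2) = 0.439750 + (0.439750 − 0.439810)/15 = 0.439746

0.4397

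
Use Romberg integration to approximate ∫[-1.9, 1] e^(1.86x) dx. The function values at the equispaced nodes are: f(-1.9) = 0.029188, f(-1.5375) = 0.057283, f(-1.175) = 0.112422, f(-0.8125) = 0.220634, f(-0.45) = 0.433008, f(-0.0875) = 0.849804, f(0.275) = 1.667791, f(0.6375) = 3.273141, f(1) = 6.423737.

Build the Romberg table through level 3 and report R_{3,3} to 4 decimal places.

R_{0,0} (trapezoid, 1 panel, h=2.9000): 9.356741
R_{1,0} (trapezoid, 2 panels, h=1.4500): 5.306232
R_{2,0} (trapezoid, 4 panels, h=0.7250): 3.943771
R_{3,0} (trapezoid, 8 panels, h=0.3625): 3.567198
R_{1,1} = 5.306232 + (5.306232 − 9.356741)/3 = 3.956062
R_{2,1} = 3.943771 + (3.943771 − 5.306232)/3 = 3.489617
R_{3,1} = 3.567198 + (3.567198 − 3.943771)/3 = 3.441674
R_{2,2} = 3.489617 + (3.489617 − 3.956062)/15 = 3.458521
R_{3,2} = 3.441674 + (3.441674 − 3.489617)/15 = 3.438478
R_{3,3} = 3.438478 + (3.438478 − 3.458521)/63 = 3.438160

3.4382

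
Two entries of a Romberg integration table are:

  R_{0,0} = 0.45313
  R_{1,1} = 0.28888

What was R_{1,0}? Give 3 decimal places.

0.330

From R_{1,1} = (4·R_{1,0} − R_{0,0})/3, solve for R_{1,0}:
4·R_{1,0} = 3·0.28888 + 0.45313 = 1.31977
R_{1,0} = 0.32994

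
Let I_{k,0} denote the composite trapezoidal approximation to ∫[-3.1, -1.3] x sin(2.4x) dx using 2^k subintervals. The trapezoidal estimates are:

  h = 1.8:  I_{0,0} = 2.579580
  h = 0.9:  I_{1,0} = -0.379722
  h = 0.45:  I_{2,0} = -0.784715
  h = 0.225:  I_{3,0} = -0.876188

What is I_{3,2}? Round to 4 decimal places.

I_{2,1} = (4·(-0.784715) − (-0.379722)) / 3 = -0.919713
I_{3,1} = -0.876188 + (-0.876188 − (-0.784715))/3 = -0.906679
I_{3,2} = (16·(-0.906679) − (-0.919713)) / 15 = -0.905810

-0.9058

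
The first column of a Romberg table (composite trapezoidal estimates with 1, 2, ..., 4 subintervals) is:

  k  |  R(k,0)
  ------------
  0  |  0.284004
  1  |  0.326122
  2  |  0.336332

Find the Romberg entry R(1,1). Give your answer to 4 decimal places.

Richardson extrapolation on the trapezoidal column (denominator 4−1=3):
R(1,1) = 0.326122 + (0.326122 − 0.284004)/3 = 0.340161

0.3402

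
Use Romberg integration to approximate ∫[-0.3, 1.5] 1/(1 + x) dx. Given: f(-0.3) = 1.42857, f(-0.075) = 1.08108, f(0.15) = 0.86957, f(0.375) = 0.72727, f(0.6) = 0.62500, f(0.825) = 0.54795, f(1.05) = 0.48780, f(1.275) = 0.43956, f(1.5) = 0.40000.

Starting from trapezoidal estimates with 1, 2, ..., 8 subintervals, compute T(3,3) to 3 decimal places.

T(0,0) (trapezoid, 1 panel, h=1.8000): 1.64571
T(1,0) (trapezoid, 2 panels, h=0.9000): 1.38536
T(2,0) (trapezoid, 4 panels, h=0.4500): 1.30349
T(3,0) (trapezoid, 8 panels, h=0.2250): 1.28082
T(1,1) = 1.38536 + (1.38536 − 1.64571)/3 = 1.29858
T(2,1) = 1.30349 + (1.30349 − 1.38536)/3 = 1.27620
T(3,1) = 1.28082 + (1.28082 − 1.30349)/3 = 1.27326
T(2,2) = 1.27620 + (1.27620 − 1.29858)/15 = 1.27471
T(3,2) = 1.27326 + (1.27326 − 1.27620)/15 = 1.27306
T(3,3) = 1.27306 + (1.27306 − 1.27471)/63 = 1.27303

1.273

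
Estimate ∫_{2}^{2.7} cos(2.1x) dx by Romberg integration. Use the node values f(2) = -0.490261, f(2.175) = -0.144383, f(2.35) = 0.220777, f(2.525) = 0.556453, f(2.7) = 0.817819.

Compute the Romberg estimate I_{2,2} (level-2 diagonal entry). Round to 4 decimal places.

0.1410

I_{0,0} (trapezoid, 1 panel, h=0.7000): 0.114645
I_{1,0} (trapezoid, 2 panels, h=0.3500): 0.134595
I_{2,0} (trapezoid, 4 panels, h=0.1750): 0.139410
I_{1,1} = 0.134595 + (0.134595 − 0.114645)/3 = 0.141245
I_{2,1} = 0.139410 + (0.139410 − 0.134595)/3 = 0.141015
I_{2,2} = 0.141015 + (0.141015 − 0.141245)/15 = 0.141000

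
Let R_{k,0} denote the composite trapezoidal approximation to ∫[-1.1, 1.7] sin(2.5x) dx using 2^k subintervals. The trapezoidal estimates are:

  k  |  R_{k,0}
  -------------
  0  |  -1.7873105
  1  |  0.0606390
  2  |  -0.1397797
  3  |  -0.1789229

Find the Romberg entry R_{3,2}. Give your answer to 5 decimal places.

R_{2,1} = (4·(-0.1397797) − 0.0606390) / 3 = -0.2065859
R_{3,1} = -0.1789229 + (-0.1789229 − (-0.1397797))/3 = -0.1919706
R_{3,2} = -0.1919706 + (-0.1919706 − (-0.2065859))/15 = -0.1909962

-0.19100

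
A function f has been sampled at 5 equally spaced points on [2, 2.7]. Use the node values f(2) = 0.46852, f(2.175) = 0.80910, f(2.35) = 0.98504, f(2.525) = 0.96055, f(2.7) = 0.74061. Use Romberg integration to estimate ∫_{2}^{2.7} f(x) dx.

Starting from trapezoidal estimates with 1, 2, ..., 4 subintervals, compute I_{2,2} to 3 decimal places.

0.598

I_{0,0} (trapezoid, 1 panel, h=0.7000): 0.42320
I_{1,0} (trapezoid, 2 panels, h=0.3500): 0.55636
I_{2,0} (trapezoid, 4 panels, h=0.1750): 0.58787
I_{1,1} = 0.55636 + (0.55636 − 0.42320)/3 = 0.60075
I_{2,1} = 0.58787 + (0.58787 − 0.55636)/3 = 0.59837
I_{2,2} = 0.59837 + (0.59837 − 0.60075)/15 = 0.59821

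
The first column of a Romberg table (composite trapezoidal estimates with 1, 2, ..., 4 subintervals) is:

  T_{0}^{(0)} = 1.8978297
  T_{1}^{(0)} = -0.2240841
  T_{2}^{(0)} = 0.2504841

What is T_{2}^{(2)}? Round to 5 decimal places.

0.49801

Richardson extrapolation on the trapezoidal column (denominator 4−1=3):
T_{1}^{(1)} = (4·(-0.2240841) − 1.8978297) / 3 = -0.9313887
T_{2}^{(1)} = 0.2504841 + (0.2504841 − (-0.2240841))/3 = 0.4086735
T_{2}^{(2)} = 0.4086735 + (0.4086735 − (-0.9313887))/15 = 0.4980110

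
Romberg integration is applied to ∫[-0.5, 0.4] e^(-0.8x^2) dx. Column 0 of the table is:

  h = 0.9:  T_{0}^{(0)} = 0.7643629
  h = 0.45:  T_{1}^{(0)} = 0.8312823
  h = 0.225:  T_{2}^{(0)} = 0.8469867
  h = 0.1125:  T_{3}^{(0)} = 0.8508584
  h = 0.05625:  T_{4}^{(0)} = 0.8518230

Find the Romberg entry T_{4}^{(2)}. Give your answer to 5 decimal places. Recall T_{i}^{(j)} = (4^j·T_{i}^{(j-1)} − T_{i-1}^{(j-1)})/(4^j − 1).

Richardson extrapolation on the trapezoidal column (denominator 4−1=3):
T_{3}^{(1)} = 0.8508584 + (0.8508584 − 0.8469867)/3 = 0.8521490
T_{4}^{(1)} = (4·0.8518230 − 0.8508584) / 3 = 0.8521445
T_{4}^{(2)} = 0.8521445 + (0.8521445 − 0.8521490)/15 = 0.8521442
(Column j=1 coincides with Simpson's rule on the same nodes.)

0.85214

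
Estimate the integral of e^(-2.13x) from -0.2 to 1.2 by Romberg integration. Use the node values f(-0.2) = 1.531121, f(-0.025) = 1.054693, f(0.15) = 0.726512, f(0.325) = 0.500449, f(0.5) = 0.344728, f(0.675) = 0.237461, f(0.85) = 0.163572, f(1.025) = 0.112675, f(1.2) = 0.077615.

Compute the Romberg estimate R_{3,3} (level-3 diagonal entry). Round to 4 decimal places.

0.6824

R_{0,0} (trapezoid, 1 panel, h=1.4000): 1.126115
R_{1,0} (trapezoid, 2 panels, h=0.7000): 0.804367
R_{2,0} (trapezoid, 4 panels, h=0.3500): 0.713713
R_{3,0} (trapezoid, 8 panels, h=0.1750): 0.690280
R_{1,1} = 0.804367 + (0.804367 − 1.126115)/3 = 0.697118
R_{2,1} = 0.713713 + (0.713713 − 0.804367)/3 = 0.683495
R_{3,1} = 0.690280 + (0.690280 − 0.713713)/3 = 0.682469
R_{2,2} = 0.683495 + (0.683495 − 0.697118)/15 = 0.682587
R_{3,2} = 0.682469 + (0.682469 − 0.683495)/15 = 0.682401
R_{3,3} = 0.682401 + (0.682401 − 0.682587)/63 = 0.682398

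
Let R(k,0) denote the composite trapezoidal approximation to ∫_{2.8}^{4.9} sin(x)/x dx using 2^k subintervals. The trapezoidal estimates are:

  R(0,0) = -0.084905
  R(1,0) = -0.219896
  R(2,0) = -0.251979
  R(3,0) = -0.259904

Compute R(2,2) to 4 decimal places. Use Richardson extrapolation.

-0.2625

R(1,1) = (4·(-0.219896) − (-0.084905)) / 3 = -0.264893
R(2,1) = -0.251979 + (-0.251979 − (-0.219896))/3 = -0.262673
R(2,2) = (16·(-0.262673) − (-0.264893)) / 15 = -0.262525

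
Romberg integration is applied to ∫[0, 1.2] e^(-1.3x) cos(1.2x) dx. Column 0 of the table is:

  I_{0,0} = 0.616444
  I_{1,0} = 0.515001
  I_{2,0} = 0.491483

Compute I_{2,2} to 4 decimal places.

Richardson extrapolation on the trapezoidal column (denominator 4−1=3):
I_{1,1} = (4·0.515001 − 0.616444) / 3 = 0.481187
I_{2,1} = (4·0.491483 − 0.515001) / 3 = 0.483644
I_{2,2} = (16·0.483644 − 0.481187) / 15 = 0.483808

0.4838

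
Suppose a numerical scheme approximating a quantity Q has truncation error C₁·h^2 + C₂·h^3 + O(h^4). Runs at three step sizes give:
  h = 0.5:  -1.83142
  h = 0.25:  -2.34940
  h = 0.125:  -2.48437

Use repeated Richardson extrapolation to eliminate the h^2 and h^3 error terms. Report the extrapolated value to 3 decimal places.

-2.530

First eliminate the h^2 term (factor 2^2 = 4):
  B₁ = (4·(-2.34940) − (-1.83142))/3 = -2.52206
  B₂ = (4·(-2.48437) − (-2.34940))/3 = -2.52936
Then eliminate the h^3 term (factor 2^3 = 8):
  (8·(-2.52936) − (-2.52206))/7 = -2.53040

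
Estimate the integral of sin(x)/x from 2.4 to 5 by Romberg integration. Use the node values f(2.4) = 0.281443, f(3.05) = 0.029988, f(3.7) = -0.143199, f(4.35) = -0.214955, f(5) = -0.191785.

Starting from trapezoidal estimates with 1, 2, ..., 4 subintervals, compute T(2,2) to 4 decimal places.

-0.2025

T(0,0) (trapezoid, 1 panel, h=2.6000): 0.116555
T(1,0) (trapezoid, 2 panels, h=1.3000): -0.127881
T(2,0) (trapezoid, 4 panels, h=0.6500): -0.184169
T(1,1) = -0.127881 + (-0.127881 − 0.116555)/3 = -0.209360
T(2,1) = -0.184169 + (-0.184169 − (-0.127881))/3 = -0.202932
T(2,2) = -0.202932 + (-0.202932 − (-0.209360))/15 = -0.202503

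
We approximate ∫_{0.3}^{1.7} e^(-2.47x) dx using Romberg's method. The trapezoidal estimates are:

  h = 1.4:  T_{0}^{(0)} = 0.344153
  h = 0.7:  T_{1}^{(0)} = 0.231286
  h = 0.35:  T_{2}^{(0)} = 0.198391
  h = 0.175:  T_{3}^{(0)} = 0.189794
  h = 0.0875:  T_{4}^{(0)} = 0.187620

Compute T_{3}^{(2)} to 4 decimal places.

Richardson extrapolation on the trapezoidal column (denominator 4−1=3):
T_{2}^{(1)} = (4·0.198391 − 0.231286) / 3 = 0.187426
T_{3}^{(1)} = 0.189794 + (0.189794 − 0.198391)/3 = 0.186928
T_{3}^{(2)} = (16·0.186928 − 0.187426) / 15 = 0.186895

0.1869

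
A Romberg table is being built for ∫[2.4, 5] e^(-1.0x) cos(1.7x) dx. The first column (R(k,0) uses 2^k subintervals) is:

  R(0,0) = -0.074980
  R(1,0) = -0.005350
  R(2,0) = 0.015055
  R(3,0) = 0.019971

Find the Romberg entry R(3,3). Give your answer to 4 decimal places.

Richardson extrapolation on the trapezoidal column (denominator 4−1=3):
R(1,1) = -0.005350 + (-0.005350 − (-0.074980))/3 = 0.017860
R(2,1) = 0.015055 + (0.015055 − (-0.005350))/3 = 0.021857
R(3,1) = (4·0.019971 − 0.015055) / 3 = 0.021610
R(2,2) = (16·0.021857 − 0.017860) / 15 = 0.022123
R(3,2) = (16·0.021610 − 0.021857) / 15 = 0.021594
R(3,3) = (64·0.021594 − 0.022123) / 63 = 0.021586
(Column j=1 coincides with Simpson's rule on the same nodes.)

0.0216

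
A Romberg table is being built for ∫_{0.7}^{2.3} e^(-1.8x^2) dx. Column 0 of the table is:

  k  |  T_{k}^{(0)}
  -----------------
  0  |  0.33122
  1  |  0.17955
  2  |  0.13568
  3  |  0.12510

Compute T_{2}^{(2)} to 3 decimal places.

0.121

Richardson extrapolation on the trapezoidal column (denominator 4−1=3):
T_{1}^{(1)} = 0.17955 + (0.17955 − 0.33122)/3 = 0.12899
T_{2}^{(1)} = 0.13568 + (0.13568 − 0.17955)/3 = 0.12106
T_{2}^{(2)} = (16·0.12106 − 0.12899) / 15 = 0.12053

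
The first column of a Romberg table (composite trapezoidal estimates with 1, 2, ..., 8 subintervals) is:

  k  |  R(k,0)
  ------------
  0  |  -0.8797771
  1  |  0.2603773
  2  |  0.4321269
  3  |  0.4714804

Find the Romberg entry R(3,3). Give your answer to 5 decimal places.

Richardson extrapolation on the trapezoidal column (denominator 4−1=3):
R(1,1) = (4·0.2603773 − (-0.8797771)) / 3 = 0.6404288
R(2,1) = (4·0.4321269 − 0.2603773) / 3 = 0.4893768
R(3,1) = (4·0.4714804 − 0.4321269) / 3 = 0.4845982
R(2,2) = (16·0.4893768 − 0.6404288) / 15 = 0.4793067
R(3,2) = (16·0.4845982 − 0.4893768) / 15 = 0.4842796
R(3,3) = 0.4842796 + (0.4842796 − 0.4793067)/63 = 0.4843585

0.48436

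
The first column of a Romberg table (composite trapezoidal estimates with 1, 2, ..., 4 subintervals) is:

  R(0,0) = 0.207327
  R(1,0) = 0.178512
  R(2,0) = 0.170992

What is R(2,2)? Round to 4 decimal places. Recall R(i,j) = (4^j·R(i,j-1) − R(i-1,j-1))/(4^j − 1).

0.1685

Richardson extrapolation on the trapezoidal column (denominator 4−1=3):
R(1,1) = 0.178512 + (0.178512 − 0.207327)/3 = 0.168907
R(2,1) = (4·0.170992 − 0.178512) / 3 = 0.168485
R(2,2) = (16·0.168485 − 0.168907) / 15 = 0.168457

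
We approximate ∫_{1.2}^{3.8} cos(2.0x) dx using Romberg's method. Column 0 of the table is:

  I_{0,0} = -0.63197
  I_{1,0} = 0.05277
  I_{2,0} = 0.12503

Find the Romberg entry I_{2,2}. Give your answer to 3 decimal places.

I_{1,1} = (4·0.05277 − (-0.63197)) / 3 = 0.28102
I_{2,1} = (4·0.12503 − 0.05277) / 3 = 0.14912
I_{2,2} = 0.14912 + (0.14912 − 0.28102)/15 = 0.14033

0.140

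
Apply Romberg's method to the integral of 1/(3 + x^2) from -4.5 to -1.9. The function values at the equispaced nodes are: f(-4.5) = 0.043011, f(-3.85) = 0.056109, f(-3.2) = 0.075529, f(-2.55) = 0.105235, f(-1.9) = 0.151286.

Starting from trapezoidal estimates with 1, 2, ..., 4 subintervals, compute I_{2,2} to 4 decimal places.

I_{0,0} (trapezoid, 1 panel, h=2.6000): 0.252586
I_{1,0} (trapezoid, 2 panels, h=1.3000): 0.224481
I_{2,0} (trapezoid, 4 panels, h=0.6500): 0.217114
I_{1,1} = 0.224481 + (0.224481 − 0.252586)/3 = 0.215113
I_{2,1} = 0.217114 + (0.217114 − 0.224481)/3 = 0.214658
I_{2,2} = 0.214658 + (0.214658 − 0.215113)/15 = 0.214628

0.2146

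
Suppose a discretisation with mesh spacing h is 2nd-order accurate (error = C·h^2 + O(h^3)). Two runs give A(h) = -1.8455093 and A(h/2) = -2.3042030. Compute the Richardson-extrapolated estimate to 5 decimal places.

-2.45710

The leading error scales as h^2; refining by a factor of 2 reduces it by 2^2 = 4.
Extrapolated value = (4·A(h/2) − A(h)) / (4 − 1)
= (4·(-2.3042030) − (-1.8455093)) / 3
= -7.3713027 / 3 = -2.4571009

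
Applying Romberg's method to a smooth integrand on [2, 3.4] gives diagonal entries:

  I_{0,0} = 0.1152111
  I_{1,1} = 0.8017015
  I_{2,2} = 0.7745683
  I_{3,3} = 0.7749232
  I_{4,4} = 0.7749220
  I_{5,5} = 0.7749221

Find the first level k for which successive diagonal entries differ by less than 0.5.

|I_{1,1} − I_{0,0}| = 0.6864904 ≥ 0.5
|I_{2,2} − I_{1,1}| = 0.0271332 < 0.5

k = 2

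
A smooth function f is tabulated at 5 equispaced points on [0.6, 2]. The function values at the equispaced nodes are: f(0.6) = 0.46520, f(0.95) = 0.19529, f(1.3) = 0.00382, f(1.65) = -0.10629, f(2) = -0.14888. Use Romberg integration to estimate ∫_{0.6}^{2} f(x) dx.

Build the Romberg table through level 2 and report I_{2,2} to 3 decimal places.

I_{0,0} (trapezoid, 1 panel, h=1.4000): 0.22142
I_{1,0} (trapezoid, 2 panels, h=0.7000): 0.11339
I_{2,0} (trapezoid, 4 panels, h=0.3500): 0.08784
I_{1,1} = 0.11339 + (0.11339 − 0.22142)/3 = 0.07738
I_{2,1} = 0.08784 + (0.08784 − 0.11339)/3 = 0.07932
I_{2,2} = 0.07932 + (0.07932 − 0.07738)/15 = 0.07945

0.079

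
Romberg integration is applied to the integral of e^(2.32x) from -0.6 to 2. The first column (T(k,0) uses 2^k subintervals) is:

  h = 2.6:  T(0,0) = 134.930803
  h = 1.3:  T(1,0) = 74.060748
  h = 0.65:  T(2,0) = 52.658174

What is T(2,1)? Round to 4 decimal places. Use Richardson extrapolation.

Richardson extrapolation on the trapezoidal column (denominator 4−1=3):
T(2,1) = 52.658174 + (52.658174 − 74.060748)/3 = 45.523983

45.5240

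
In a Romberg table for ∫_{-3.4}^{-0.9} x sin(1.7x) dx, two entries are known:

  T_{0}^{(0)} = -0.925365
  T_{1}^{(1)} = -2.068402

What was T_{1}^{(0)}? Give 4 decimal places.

-1.7826

From T_{1}^{(1)} = (4·T_{1}^{(0)} − T_{0}^{(0)})/3, solve for T_{1}^{(0)}:
4·T_{1}^{(0)} = 3·(-2.068402) + (-0.925365) = -7.130571
T_{1}^{(0)} = -1.782643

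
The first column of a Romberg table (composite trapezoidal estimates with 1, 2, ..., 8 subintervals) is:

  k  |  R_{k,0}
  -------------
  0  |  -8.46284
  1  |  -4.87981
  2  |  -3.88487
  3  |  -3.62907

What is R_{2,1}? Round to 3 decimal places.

-3.553

Richardson extrapolation on the trapezoidal column (denominator 4−1=3):
R_{2,1} = -3.88487 + (-3.88487 − (-4.87981))/3 = -3.55322
(Column j=1 coincides with Simpson's rule on the same nodes.)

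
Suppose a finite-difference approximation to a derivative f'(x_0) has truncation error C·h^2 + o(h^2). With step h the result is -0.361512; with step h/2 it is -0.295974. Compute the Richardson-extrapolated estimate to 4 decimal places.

-0.2741

The leading error scales as h^2; refining by a factor of 2 reduces it by 2^2 = 4.
Extrapolated value = (4·A(h/2) − A(h)) / (4 − 1)
= (4·(-0.295974) − (-0.361512)) / 3
= -0.822384 / 3 = -0.274128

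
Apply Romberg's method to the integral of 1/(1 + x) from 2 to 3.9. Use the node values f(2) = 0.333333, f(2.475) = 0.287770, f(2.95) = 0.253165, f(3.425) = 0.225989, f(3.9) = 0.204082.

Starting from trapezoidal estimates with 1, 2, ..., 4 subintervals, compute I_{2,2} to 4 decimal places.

0.4906

I_{0,0} (trapezoid, 1 panel, h=1.9000): 0.510544
I_{1,0} (trapezoid, 2 panels, h=0.9500): 0.495779
I_{2,0} (trapezoid, 4 panels, h=0.4750): 0.491925
I_{1,1} = 0.495779 + (0.495779 − 0.510544)/3 = 0.490857
I_{2,1} = 0.491925 + (0.491925 − 0.495779)/3 = 0.490640
I_{2,2} = 0.490640 + (0.490640 − 0.490857)/15 = 0.490626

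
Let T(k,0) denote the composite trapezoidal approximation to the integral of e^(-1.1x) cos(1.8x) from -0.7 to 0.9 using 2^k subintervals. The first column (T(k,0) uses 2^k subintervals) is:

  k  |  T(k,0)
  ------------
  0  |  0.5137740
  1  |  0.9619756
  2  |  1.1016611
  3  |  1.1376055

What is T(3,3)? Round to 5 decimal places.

1.14966

Richardson extrapolation on the trapezoidal column (denominator 4−1=3):
T(1,1) = (4·0.9619756 − 0.5137740) / 3 = 1.1113761
T(2,1) = 1.1016611 + (1.1016611 − 0.9619756)/3 = 1.1482229
T(3,1) = 1.1376055 + (1.1376055 − 1.1016611)/3 = 1.1495870
T(2,2) = 1.1482229 + (1.1482229 − 1.1113761)/15 = 1.1506794
T(3,2) = 1.1495870 + (1.1495870 − 1.1482229)/15 = 1.1496779
T(3,3) = (64·1.1496779 − 1.1506794) / 63 = 1.1496620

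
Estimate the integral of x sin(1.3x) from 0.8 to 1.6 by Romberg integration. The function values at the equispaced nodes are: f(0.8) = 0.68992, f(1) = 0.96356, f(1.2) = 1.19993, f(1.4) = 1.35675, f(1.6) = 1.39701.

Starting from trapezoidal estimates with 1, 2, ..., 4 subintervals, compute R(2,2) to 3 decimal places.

0.918

R(0,0) (trapezoid, 1 panel, h=0.8000): 0.83477
R(1,0) (trapezoid, 2 panels, h=0.4000): 0.89736
R(2,0) (trapezoid, 4 panels, h=0.2000): 0.91274
R(1,1) = 0.89736 + (0.89736 − 0.83477)/3 = 0.91822
R(2,1) = 0.91274 + (0.91274 − 0.89736)/3 = 0.91787
R(2,2) = 0.91787 + (0.91787 − 0.91822)/15 = 0.91785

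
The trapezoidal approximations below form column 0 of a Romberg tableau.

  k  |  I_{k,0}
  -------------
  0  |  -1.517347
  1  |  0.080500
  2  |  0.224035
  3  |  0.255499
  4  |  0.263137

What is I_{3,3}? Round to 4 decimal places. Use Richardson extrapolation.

0.2659

Richardson extrapolation on the trapezoidal column (denominator 4−1=3):
I_{1,1} = (4·0.080500 − (-1.517347)) / 3 = 0.613116
I_{2,1} = (4·0.224035 − 0.080500) / 3 = 0.271880
I_{3,1} = (4·0.255499 − 0.224035) / 3 = 0.265987
I_{2,2} = 0.271880 + (0.271880 − 0.613116)/15 = 0.249131
I_{3,2} = 0.265987 + (0.265987 − 0.271880)/15 = 0.265594
I_{3,3} = 0.265594 + (0.265594 − 0.249131)/63 = 0.265855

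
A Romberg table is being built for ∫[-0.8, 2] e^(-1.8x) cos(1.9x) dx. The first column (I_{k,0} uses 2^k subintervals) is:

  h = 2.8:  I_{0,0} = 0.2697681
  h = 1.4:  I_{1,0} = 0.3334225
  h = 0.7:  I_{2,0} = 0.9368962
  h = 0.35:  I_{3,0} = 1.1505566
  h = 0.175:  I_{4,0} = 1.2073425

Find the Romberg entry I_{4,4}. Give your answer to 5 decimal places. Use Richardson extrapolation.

Richardson extrapolation on the trapezoidal column (denominator 4−1=3):
I_{1,1} = 0.3334225 + (0.3334225 − 0.2697681)/3 = 0.3546406
I_{2,1} = (4·0.9368962 − 0.3334225) / 3 = 1.1380541
I_{3,1} = (4·1.1505566 − 0.9368962) / 3 = 1.2217767
I_{4,1} = 1.2073425 + (1.2073425 − 1.1505566)/3 = 1.2262711
I_{2,2} = (16·1.1380541 − 0.3546406) / 15 = 1.1902817
I_{3,2} = 1.2217767 + (1.2217767 − 1.1380541)/15 = 1.2273582
I_{4,2} = (16·1.2262711 − 1.2217767) / 15 = 1.2265707
I_{3,3} = (64·1.2273582 − 1.1902817) / 63 = 1.2279467
I_{4,3} = 1.2265707 + (1.2265707 − 1.2273582)/63 = 1.2265582
I_{4,4} = 1.2265582 + (1.2265582 − 1.2279467)/255 = 1.2265528

1.22655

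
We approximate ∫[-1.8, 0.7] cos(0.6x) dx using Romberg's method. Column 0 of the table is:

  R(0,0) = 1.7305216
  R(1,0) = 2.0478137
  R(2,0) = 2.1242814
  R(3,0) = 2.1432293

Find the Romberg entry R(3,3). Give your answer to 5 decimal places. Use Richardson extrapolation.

R(1,1) = 2.0478137 + (2.0478137 − 1.7305216)/3 = 2.1535777
R(2,1) = (4·2.1242814 − 2.0478137) / 3 = 2.1497706
R(3,1) = (4·2.1432293 − 2.1242814) / 3 = 2.1495453
R(2,2) = (16·2.1497706 − 2.1535777) / 15 = 2.1495168
R(3,2) = (16·2.1495453 − 2.1497706) / 15 = 2.1495303
R(3,3) = 2.1495303 + (2.1495303 − 2.1495168)/63 = 2.1495305

2.14953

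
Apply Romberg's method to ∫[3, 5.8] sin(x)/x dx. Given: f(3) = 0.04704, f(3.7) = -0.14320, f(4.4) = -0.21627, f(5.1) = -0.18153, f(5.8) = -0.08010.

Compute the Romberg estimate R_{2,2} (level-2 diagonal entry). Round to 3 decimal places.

R_{0,0} (trapezoid, 1 panel, h=2.8000): -0.04628
R_{1,0} (trapezoid, 2 panels, h=1.4000): -0.32592
R_{2,0} (trapezoid, 4 panels, h=0.7000): -0.39027
R_{1,1} = -0.32592 + (-0.32592 − (-0.04628))/3 = -0.41913
R_{2,1} = -0.39027 + (-0.39027 − (-0.32592))/3 = -0.41172
R_{2,2} = -0.41172 + (-0.41172 − (-0.41913))/15 = -0.41123

-0.411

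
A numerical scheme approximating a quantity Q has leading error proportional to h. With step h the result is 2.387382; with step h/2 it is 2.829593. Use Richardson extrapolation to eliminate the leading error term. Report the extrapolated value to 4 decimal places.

3.2718

The leading error scales as h; refining by a factor of 2 reduces it by 2^1 = 2.
Extrapolated value = (2·A(h/2) − A(h)) / (2 − 1)
= (2·2.829593 − 2.387382) / 1
= 3.271804 / 1 = 3.271804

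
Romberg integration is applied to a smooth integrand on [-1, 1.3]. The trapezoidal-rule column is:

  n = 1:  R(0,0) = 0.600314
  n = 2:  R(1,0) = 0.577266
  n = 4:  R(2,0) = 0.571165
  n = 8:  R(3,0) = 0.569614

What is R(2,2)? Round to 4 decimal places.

0.5691

Richardson extrapolation on the trapezoidal column (denominator 4−1=3):
R(1,1) = (4·0.577266 − 0.600314) / 3 = 0.569583
R(2,1) = (4·0.571165 − 0.577266) / 3 = 0.569131
R(2,2) = 0.569131 + (0.569131 − 0.569583)/15 = 0.569101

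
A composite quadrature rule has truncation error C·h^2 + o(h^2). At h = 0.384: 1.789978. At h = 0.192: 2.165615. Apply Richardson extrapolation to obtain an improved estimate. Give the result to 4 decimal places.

2.2908

The leading error scales as h^2; refining by a factor of 2 reduces it by 2^2 = 4.
Extrapolated value = (4·A(h/2) − A(h)) / (4 − 1)
= (4·2.165615 − 1.789978) / 3
= 6.872482 / 3 = 2.290827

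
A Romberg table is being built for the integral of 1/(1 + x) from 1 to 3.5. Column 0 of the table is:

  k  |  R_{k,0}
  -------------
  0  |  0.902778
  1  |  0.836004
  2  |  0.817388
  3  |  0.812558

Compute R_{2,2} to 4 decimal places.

0.8110

R_{1,1} = (4·0.836004 − 0.902778) / 3 = 0.813746
R_{2,1} = 0.817388 + (0.817388 − 0.836004)/3 = 0.811183
R_{2,2} = 0.811183 + (0.811183 − 0.813746)/15 = 0.811012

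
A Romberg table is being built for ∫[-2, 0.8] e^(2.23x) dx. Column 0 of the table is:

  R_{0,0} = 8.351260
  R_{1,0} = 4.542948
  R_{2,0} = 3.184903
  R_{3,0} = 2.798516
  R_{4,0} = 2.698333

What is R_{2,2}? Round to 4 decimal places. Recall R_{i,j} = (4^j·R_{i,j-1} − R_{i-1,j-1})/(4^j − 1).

2.6961

Richardson extrapolation on the trapezoidal column (denominator 4−1=3):
R_{1,1} = (4·4.542948 − 8.351260) / 3 = 3.273511
R_{2,1} = 3.184903 + (3.184903 − 4.542948)/3 = 2.732221
R_{2,2} = 2.732221 + (2.732221 − 3.273511)/15 = 2.696135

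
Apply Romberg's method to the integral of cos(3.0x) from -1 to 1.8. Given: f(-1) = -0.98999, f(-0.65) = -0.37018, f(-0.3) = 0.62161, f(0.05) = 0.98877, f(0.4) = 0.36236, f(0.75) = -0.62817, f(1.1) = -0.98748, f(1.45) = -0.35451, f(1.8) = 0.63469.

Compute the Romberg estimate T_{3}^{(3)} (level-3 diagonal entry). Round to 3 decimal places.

T_{0}^{(0)} (trapezoid, 1 panel, h=2.8000): -0.49742
T_{1}^{(0)} (trapezoid, 2 panels, h=1.4000): 0.25859
T_{2}^{(0)} (trapezoid, 4 panels, h=0.7000): -0.12681
T_{3}^{(0)} (trapezoid, 8 panels, h=0.3500): -0.19084
T_{1}^{(1)} = 0.25859 + (0.25859 − (-0.49742))/3 = 0.51059
T_{2}^{(1)} = -0.12681 + (-0.12681 − 0.25859)/3 = -0.25528
T_{3}^{(1)} = -0.19084 + (-0.19084 − (-0.12681))/3 = -0.21218
T_{2}^{(2)} = -0.25528 + (-0.25528 − 0.51059)/15 = -0.30634
T_{3}^{(2)} = -0.21218 + (-0.21218 − (-0.25528))/15 = -0.20931
T_{3}^{(3)} = -0.20931 + (-0.20931 − (-0.30634))/63 = -0.20777

-0.208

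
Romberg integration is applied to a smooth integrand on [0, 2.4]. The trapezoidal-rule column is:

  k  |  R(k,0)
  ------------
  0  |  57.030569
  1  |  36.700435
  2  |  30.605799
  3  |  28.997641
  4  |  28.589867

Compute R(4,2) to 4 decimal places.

Richardson extrapolation on the trapezoidal column (denominator 4−1=3):
R(3,1) = 28.997641 + (28.997641 − 30.605799)/3 = 28.461588
R(4,1) = (4·28.589867 − 28.997641) / 3 = 28.453942
R(4,2) = 28.453942 + (28.453942 − 28.461588)/15 = 28.453432

28.4534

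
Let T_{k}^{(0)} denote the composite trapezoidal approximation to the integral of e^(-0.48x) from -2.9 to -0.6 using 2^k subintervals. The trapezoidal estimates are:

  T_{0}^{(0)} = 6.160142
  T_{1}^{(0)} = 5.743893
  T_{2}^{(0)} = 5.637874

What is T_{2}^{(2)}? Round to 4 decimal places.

5.6024

T_{1}^{(1)} = 5.743893 + (5.743893 − 6.160142)/3 = 5.605143
T_{2}^{(1)} = 5.637874 + (5.637874 − 5.743893)/3 = 5.602534
T_{2}^{(2)} = (16·5.602534 − 5.605143) / 15 = 5.602360
(Column j=1 coincides with Simpson's rule on the same nodes.)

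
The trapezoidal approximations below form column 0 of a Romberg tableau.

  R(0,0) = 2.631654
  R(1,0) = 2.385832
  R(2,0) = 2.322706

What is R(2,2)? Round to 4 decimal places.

2.3015

R(1,1) = (4·2.385832 − 2.631654) / 3 = 2.303891
R(2,1) = 2.322706 + (2.322706 − 2.385832)/3 = 2.301664
R(2,2) = (16·2.301664 − 2.303891) / 15 = 2.301516
(Column j=1 coincides with Simpson's rule on the same nodes.)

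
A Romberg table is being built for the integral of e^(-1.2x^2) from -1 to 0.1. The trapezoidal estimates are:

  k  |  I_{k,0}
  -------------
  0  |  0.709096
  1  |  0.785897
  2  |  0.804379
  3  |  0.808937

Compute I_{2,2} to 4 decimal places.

I_{1,1} = 0.785897 + (0.785897 − 0.709096)/3 = 0.811497
I_{2,1} = 0.804379 + (0.804379 − 0.785897)/3 = 0.810540
I_{2,2} = 0.810540 + (0.810540 − 0.811497)/15 = 0.810476

0.8105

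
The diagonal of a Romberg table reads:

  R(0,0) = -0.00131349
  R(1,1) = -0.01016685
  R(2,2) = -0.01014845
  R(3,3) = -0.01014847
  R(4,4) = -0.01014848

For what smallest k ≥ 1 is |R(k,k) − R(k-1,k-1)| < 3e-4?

|R(1,1) − R(0,0)| = 0.00885336 ≥ 3e-4
|R(2,2) − R(1,1)| = 0.00001840 < 3e-4

k = 2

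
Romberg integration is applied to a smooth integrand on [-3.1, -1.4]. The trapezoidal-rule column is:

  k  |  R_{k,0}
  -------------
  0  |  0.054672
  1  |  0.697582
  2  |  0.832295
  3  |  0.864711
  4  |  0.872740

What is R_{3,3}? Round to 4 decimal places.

R_{1,1} = 0.697582 + (0.697582 − 0.054672)/3 = 0.911885
R_{2,1} = (4·0.832295 − 0.697582) / 3 = 0.877199
R_{3,1} = 0.864711 + (0.864711 − 0.832295)/3 = 0.875516
R_{2,2} = 0.877199 + (0.877199 − 0.911885)/15 = 0.874887
R_{3,2} = (16·0.875516 − 0.877199) / 15 = 0.875404
R_{3,3} = (64·0.875404 − 0.874887) / 63 = 0.875412
(Column j=1 coincides with Simpson's rule on the same nodes.)

0.8754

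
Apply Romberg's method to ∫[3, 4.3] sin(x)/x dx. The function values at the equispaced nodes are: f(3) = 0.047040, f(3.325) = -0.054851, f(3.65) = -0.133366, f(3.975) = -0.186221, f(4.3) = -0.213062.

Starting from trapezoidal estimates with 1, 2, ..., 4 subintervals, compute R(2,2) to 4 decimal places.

R(0,0) (trapezoid, 1 panel, h=1.3000): -0.107914
R(1,0) (trapezoid, 2 panels, h=0.6500): -0.140645
R(2,0) (trapezoid, 4 panels, h=0.3250): -0.148671
R(1,1) = -0.140645 + (-0.140645 − (-0.107914))/3 = -0.151555
R(2,1) = -0.148671 + (-0.148671 − (-0.140645))/3 = -0.151346
R(2,2) = -0.151346 + (-0.151346 − (-0.151555))/15 = -0.151332

-0.1513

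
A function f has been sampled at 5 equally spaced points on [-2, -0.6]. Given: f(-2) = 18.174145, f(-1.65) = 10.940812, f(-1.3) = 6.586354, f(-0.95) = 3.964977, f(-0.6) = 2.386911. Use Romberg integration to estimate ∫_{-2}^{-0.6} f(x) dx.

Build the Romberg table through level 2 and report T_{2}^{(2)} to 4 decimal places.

T_{0}^{(0)} (trapezoid, 1 panel, h=1.4000): 14.392739
T_{1}^{(0)} (trapezoid, 2 panels, h=0.7000): 11.806817
T_{2}^{(0)} (trapezoid, 4 panels, h=0.3500): 11.120435
T_{1}^{(1)} = 11.806817 + (11.806817 − 14.392739)/3 = 10.944843
T_{2}^{(1)} = 11.120435 + (11.120435 − 11.806817)/3 = 10.891641
T_{2}^{(2)} = 10.891641 + (10.891641 − 10.944843)/15 = 10.888094

10.8881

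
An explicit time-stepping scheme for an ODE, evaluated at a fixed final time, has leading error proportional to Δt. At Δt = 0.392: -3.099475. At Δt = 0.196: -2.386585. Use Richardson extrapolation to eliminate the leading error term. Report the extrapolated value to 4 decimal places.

Extrapolated value = (2·A(Δt/2) − A(Δt)) / (2 − 1)
= (2·(-2.386585) − (-3.099475)) / 1
= -1.673695 / 1 = -1.673695

-1.6737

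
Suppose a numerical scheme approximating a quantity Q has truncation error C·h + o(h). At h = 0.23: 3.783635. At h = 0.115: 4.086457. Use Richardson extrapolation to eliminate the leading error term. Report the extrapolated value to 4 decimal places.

The leading error scales as h; refining by a factor of 2 reduces it by 2^1 = 2.
Extrapolated value = (2·A(h/2) − A(h)) / (2 − 1)
= (2·4.086457 − 3.783635) / 1
= 4.389279 / 1 = 4.389279

4.3893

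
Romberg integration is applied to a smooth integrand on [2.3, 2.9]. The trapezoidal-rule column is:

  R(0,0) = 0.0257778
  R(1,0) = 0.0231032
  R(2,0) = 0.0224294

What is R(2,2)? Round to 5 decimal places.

Richardson extrapolation on the trapezoidal column (denominator 4−1=3):
R(1,1) = 0.0231032 + (0.0231032 − 0.0257778)/3 = 0.0222117
R(2,1) = 0.0224294 + (0.0224294 − 0.0231032)/3 = 0.0222048
R(2,2) = (16·0.0222048 − 0.0222117) / 15 = 0.0222043

0.02220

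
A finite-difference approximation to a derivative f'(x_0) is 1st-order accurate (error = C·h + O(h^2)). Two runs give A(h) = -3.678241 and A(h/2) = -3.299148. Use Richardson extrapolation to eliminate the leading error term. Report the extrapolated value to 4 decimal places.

-2.9201

Extrapolated value = (2·A(h/2) − A(h)) / (2 − 1)
= (2·(-3.299148) − (-3.678241)) / 1
= -2.920055 / 1 = -2.920055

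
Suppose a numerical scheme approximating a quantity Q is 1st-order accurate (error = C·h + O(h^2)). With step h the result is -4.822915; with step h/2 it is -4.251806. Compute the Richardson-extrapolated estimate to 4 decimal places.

-3.6807

The leading error scales as h; refining by a factor of 2 reduces it by 2^1 = 2.
Extrapolated value = (2·A(h/2) − A(h)) / (2 − 1)
= (2·(-4.251806) − (-4.822915)) / 1
= -3.680697 / 1 = -3.680697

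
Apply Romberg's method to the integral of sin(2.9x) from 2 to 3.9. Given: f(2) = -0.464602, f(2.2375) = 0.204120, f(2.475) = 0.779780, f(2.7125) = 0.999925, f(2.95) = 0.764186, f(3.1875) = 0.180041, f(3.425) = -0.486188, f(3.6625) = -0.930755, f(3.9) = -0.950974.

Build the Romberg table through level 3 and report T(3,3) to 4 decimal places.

T(0,0) (trapezoid, 1 panel, h=1.9000): -1.344797
T(1,0) (trapezoid, 2 panels, h=0.9500): 0.053578
T(2,0) (trapezoid, 4 panels, h=0.4750): 0.166245
T(3,0) (trapezoid, 8 panels, h=0.2375): 0.190789
T(1,1) = 0.053578 + (0.053578 − (-1.344797))/3 = 0.519703
T(2,1) = 0.166245 + (0.166245 − 0.053578)/3 = 0.203801
T(3,1) = 0.190789 + (0.190789 − 0.166245)/3 = 0.198970
T(2,2) = 0.203801 + (0.203801 − 0.519703)/15 = 0.182741
T(3,2) = 0.198970 + (0.198970 − 0.203801)/15 = 0.198648
T(3,3) = 0.198648 + (0.198648 − 0.182741)/63 = 0.198900

0.1989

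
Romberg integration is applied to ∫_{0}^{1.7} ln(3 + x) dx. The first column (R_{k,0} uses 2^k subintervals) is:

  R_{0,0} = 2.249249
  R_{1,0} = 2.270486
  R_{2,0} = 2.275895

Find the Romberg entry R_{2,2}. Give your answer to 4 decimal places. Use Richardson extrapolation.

Richardson extrapolation on the trapezoidal column (denominator 4−1=3):
R_{1,1} = 2.270486 + (2.270486 − 2.249249)/3 = 2.277565
R_{2,1} = 2.275895 + (2.275895 − 2.270486)/3 = 2.277698
R_{2,2} = 2.277698 + (2.277698 − 2.277565)/15 = 2.277707

2.2777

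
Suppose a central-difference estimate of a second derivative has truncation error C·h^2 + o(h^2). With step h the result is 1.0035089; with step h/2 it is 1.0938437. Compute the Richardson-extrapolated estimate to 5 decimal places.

The leading error scales as h^2; refining by a factor of 2 reduces it by 2^2 = 4.
Extrapolated value = (4·A(h/2) − A(h)) / (4 − 1)
= (4·1.0938437 − 1.0035089) / 3
= 3.3718659 / 3 = 1.1239553

1.12396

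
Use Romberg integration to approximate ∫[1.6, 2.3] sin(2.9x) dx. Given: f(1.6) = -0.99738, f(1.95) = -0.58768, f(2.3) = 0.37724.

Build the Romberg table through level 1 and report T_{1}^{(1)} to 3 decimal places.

-0.347

T_{0}^{(0)} (trapezoid, 1 panel, h=0.7000): -0.21705
T_{1}^{(0)} (trapezoid, 2 panels, h=0.3500): -0.31421
T_{1}^{(1)} = -0.31421 + (-0.31421 − (-0.21705))/3 = -0.34660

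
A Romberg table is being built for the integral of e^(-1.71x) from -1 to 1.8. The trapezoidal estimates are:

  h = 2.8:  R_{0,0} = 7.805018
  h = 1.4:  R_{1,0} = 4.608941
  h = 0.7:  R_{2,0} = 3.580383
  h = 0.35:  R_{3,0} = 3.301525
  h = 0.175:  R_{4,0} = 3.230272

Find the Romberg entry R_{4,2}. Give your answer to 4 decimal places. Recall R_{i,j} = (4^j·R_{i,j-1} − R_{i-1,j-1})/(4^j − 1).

R_{3,1} = 3.301525 + (3.301525 − 3.580383)/3 = 3.208572
R_{4,1} = 3.230272 + (3.230272 − 3.301525)/3 = 3.206521
R_{4,2} = 3.206521 + (3.206521 − 3.208572)/15 = 3.206384

3.2064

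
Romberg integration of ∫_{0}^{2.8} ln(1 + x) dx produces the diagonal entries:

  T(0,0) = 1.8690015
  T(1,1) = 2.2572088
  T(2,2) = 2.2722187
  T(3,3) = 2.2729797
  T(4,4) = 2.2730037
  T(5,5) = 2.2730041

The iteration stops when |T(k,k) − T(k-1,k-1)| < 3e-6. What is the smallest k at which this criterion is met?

|T(1,1) − T(0,0)| = 0.3882073 ≥ 3e-6
|T(2,2) − T(1,1)| = 0.0150099 ≥ 3e-6
|T(3,3) − T(2,2)| = 0.0007610 ≥ 3e-6
|T(4,4) − T(3,3)| = 0.0000240 ≥ 3e-6
|T(5,5) − T(4,4)| = 0.0000004 < 3e-6

k = 5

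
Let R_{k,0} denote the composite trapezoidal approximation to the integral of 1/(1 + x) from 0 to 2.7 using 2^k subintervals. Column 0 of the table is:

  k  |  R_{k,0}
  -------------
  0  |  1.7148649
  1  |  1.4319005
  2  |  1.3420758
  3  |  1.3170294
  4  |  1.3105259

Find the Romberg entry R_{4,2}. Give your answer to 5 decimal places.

R_{3,1} = (4·1.3170294 − 1.3420758) / 3 = 1.3086806
R_{4,1} = (4·1.3105259 − 1.3170294) / 3 = 1.3083581
R_{4,2} = 1.3083581 + (1.3083581 − 1.3086806)/15 = 1.3083366

1.30834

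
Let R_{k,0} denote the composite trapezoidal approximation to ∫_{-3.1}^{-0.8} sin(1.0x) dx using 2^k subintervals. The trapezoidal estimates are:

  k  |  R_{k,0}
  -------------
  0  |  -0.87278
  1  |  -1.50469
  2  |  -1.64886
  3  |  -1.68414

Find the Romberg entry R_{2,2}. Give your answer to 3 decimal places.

-1.696

Richardson extrapolation on the trapezoidal column (denominator 4−1=3):
R_{1,1} = -1.50469 + (-1.50469 − (-0.87278))/3 = -1.71533
R_{2,1} = (4·(-1.64886) − (-1.50469)) / 3 = -1.69692
R_{2,2} = -1.69692 + (-1.69692 − (-1.71533))/15 = -1.69569
(Column j=1 coincides with Simpson's rule on the same nodes.)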